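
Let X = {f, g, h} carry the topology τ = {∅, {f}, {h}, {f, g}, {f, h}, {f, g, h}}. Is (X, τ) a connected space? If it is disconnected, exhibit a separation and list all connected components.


(X, τ) is disconnected; components = [{h}, {f, g}].

Find clopen sets (U ∈ τ with X ∖ U ∈ τ):
  U = ∅, X ∖ U = {f, g, h} — both open, so U is clopen.
  U = {h}, X ∖ U = {f, g} — both open, so U is clopen.
  U = {f, g}, X ∖ U = {h} — both open, so U is clopen.
  U = {f, g, h}, X ∖ U = ∅ — both open, so U is clopen.
Nontrivial clopen(s) exist: e.g. {f, g}. So (X, τ) is disconnected.
Compute connected components by grouping points that agree on all clopens:
  component: {h}
  component: {f, g}


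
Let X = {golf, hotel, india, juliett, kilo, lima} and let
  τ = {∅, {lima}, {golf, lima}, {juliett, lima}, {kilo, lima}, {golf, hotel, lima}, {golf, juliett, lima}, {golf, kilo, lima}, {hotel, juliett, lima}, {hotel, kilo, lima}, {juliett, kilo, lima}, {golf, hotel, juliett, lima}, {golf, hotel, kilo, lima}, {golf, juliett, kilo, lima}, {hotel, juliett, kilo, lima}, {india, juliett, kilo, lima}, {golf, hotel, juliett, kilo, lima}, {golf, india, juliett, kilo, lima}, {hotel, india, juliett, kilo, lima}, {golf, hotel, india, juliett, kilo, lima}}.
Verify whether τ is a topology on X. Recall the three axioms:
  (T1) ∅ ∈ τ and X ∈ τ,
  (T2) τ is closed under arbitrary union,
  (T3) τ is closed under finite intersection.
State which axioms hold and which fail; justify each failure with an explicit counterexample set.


τ is NOT a topology on X.

Axiom (T1): ∅ ∈ τ? Yes; X ∈ τ? Yes.
Axiom (T2/T3): check pairwise unions and intersections of members of τ.
Counterexample for (T3): {golf, hotel, lima} ∩ {hotel, juliett, lima} = {hotel, lima} ∉ τ. Therefore τ is NOT a topology.


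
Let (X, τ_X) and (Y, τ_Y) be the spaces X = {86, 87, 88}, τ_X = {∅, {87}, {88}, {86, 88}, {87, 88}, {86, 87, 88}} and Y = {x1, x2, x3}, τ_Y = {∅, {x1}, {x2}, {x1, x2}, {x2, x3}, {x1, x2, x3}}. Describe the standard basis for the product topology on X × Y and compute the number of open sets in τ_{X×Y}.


Basis B = {∅ × ∅, {87} × {x1}, {87} × {x2}, {88} × {x1}, {88} × {x2}, {86, 88} × {x1}, {86, 88} × {x2}, {87} × {x1, x2}, {87, 88} × {x1}, {87} × {x2, x3}, {87, 88} × {x2}, {88} × {x1, x2}, {88} × {x2, x3}, {86, 87, 88} × {x1}, {86, 87, 88} × {x2}, {87} × {x1, x2, x3}, {88} × {x1, x2, x3}, {86, 88} × {x1, x2}, {86, 88} × {x2, x3}, {87, 88} × {x1, x2}, {87, 88} × {x2, x3}, {86, 88} × {x1, x2, x3}, {86, 87, 88} × {x1, x2}, {86, 87, 88} × {x2, x3}, {87, 88} × {x1, x2, x3}, {86, 87, 88} × {x1, x2, x3}}; |τ_{X×Y}| = 108.

Enumerate products U × V with U ∈ τ_X, V ∈ τ_Y (deduplicated):
  ∅ × ∅ = {} (∅)
  {87} × {x1} = {(87,x1)}
  {87} × {x2} = {(87,x2)}
  {88} × {x1} = {(88,x1)}
  {88} × {x2} = {(88,x2)}
  {86, 88} × {x1} = {(86,x1), (88,x1)}
  {86, 88} × {x2} = {(86,x2), (88,x2)}
  {87} × {x1, x2} = {(87,x1), (87,x2)}
  {87, 88} × {x1} = {(87,x1), (88,x1)}
  {87} × {x2, x3} = {(87,x2), (87,x3)}
  {87, 88} × {x2} = {(87,x2), (88,x2)}
  {88} × {x1, x2} = {(88,x1), (88,x2)}
  {88} × {x2, x3} = {(88,x2), (88,x3)}
  {86, 87, 88} × {x1} = {(86,x1), (87,x1), (88,x1)}
  {86, 87, 88} × {x2} = {(86,x2), (87,x2), (88,x2)}
  {87} × {x1, x2, x3} = {(87,x1), (87,x2), (87,x3)}
  {88} × {x1, x2, x3} = {(88,x1), (88,x2), (88,x3)}
  {86, 88} × {x1, x2} = {(86,x1), (86,x2), (88,x1), (88,x2)}
  {86, 88} × {x2, x3} = {(86,x2), (86,x3), (88,x2), (88,x3)}
  {87, 88} × {x1, x2} = {(87,x1), (87,x2), (88,x1), (88,x2)}
  {87, 88} × {x2, x3} = {(87,x2), (87,x3), (88,x2), (88,x3)}
  {86, 88} × {x1, x2, x3} = {(86,x1), (86,x2), (86,x3), (88,x1), (88,x2), (88,x3)}
  {86, 87, 88} × {x1, x2} = {(86,x1), (86,x2), (87,x1), (87,x2), (88,x1), (88,x2)}
  {86, 87, 88} × {x2, x3} = {(86,x2), (86,x3), (87,x2), (87,x3), (88,x2), (88,x3)}
  {87, 88} × {x1, x2, x3} = {(87,x1), (87,x2), (87,x3), (88,x1), (88,x2), (88,x3)}
  {86, 87, 88} × {x1, x2, x3} = {(86,x1), (86,x2), (86,x3), (87,x1), (87,x2), (87,x3), (88,x1), (88,x2), (88,x3)}
These 26 distinct sets form the basis B.
Close under arbitrary unions to get τ_{X×Y}; counting gives |τ_{X×Y}| = 108.


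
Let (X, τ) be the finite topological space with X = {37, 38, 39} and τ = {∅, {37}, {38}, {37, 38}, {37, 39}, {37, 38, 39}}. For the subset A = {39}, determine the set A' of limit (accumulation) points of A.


A' = ∅

For each x ∈ X, list the open sets U ∈ τ with x ∈ U, then check whether U ∩ (A ∖ {x}) ≠ ∅ for every such U.
  x = 37: open {37} ∋ x has {37} ∩ (A ∖ {37}) = ∅, so x is NOT a limit point.
  x = 38: open {38} ∋ x has {38} ∩ (A ∖ {38}) = ∅, so x is NOT a limit point.
  x = 39: open {37, 39} ∋ x has {37, 39} ∩ (A ∖ {39}) = ∅, so x is NOT a limit point.
Collecting: A' = ∅.


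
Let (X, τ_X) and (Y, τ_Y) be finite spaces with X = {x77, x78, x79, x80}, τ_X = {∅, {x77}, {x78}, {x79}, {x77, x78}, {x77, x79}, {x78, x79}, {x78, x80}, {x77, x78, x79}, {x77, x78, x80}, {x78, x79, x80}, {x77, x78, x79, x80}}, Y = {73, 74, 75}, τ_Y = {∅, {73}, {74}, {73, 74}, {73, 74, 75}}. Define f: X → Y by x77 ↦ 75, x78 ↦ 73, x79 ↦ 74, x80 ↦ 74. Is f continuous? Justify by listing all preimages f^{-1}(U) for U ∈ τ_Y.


f is NOT continuous.

Compute f^{-1}(U) for each U ∈ τ_Y:
  U = ∅: f^{-1}(U) = ∅ ∈ τ_X ✓.
  U = {73}: f^{-1}(U) = {x78} ∈ τ_X ✓.
  U = {74}: f^{-1}(U) = {x79, x80} ∉ τ_X ✗.
  U = {73, 74}: f^{-1}(U) = {x78, x79, x80} ∈ τ_X ✓.
  U = {73, 74, 75}: f^{-1}(U) = {x77, x78, x79, x80} ∈ τ_X ✓.
Found U = {74} with f^{-1}(U) = {x79, x80} not in τ_X. Therefore f is NOT continuous.


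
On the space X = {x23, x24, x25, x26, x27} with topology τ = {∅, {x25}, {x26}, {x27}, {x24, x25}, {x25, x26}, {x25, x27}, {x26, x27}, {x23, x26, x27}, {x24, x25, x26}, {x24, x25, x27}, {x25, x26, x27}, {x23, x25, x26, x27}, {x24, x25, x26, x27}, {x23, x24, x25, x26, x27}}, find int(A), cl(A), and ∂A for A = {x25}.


int(A) = {x25}, cl(A) = {x24, x25}, ∂A = {x24}.

Closed sets in (X, τ) are complements of opens:
  closed(X, τ) = {∅, {x23}, {x24}, {x23, x24}, {x23, x26}, {x23, x27}, {x24, x25}, {x23, x24, x25}, {x23, x24, x26}, {x23, x24, x27}, {x23, x26, x27}, {x23, x24, x25, x26}, {x23, x24, x25, x27}, {x23, x24, x26, x27}, {x23, x24, x25, x26, x27}}.
int(A) = ⋃ {U ∈ τ : U ⊆ A}. Opens contained in A: ∅, {x25}.
Taking the union of these: int(A) = {x25}.
cl(A) = ⋂ {C closed : A ⊆ C}. Closed sets containing A: {x24, x25}, {x23, x24, x25}, {x23, x24, x25, x26}, {x23, x24, x25, x27}, {x23, x24, x25, x26, x27}.
Intersecting these: cl(A) = {x24, x25}.
∂A = cl(A) ∖ int(A) = {x24, x25} ∖ {x25} = {x24}.


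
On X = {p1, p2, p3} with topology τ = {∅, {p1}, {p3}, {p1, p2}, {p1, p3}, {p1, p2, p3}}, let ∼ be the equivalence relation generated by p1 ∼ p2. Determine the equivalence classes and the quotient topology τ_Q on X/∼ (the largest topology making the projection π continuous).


X/∼ = {[p1=p2], [p3]}; |τ_Q| = 4.

Equivalence classes: [p1=p2], [p3].
Quotient map π: X → X/∼ sends p1 ↦ [p1=p2], p2 ↦ [p1=p2], p3 ↦ [p3].
For each subset V ⊆ X/∼, compute π^{-1}(V) ⊆ X and check whether π^{-1}(V) ∈ τ. V is open in τ_Q iff π^{-1}(V) ∈ τ.
  V = {}: π^{-1}(V) = ∅ ∈ τ ✓.
  V = {[p1=p2]}: π^{-1}(V) = {p1, p2} ∈ τ ✓.
  V = {[p3]}: π^{-1}(V) = {p3} ∈ τ ✓.
  V = {[p1=p2], [p3]}: π^{-1}(V) = {p1, p2, p3} ∈ τ ✓.
Open sets in the quotient: τ_Q = {{}, {[p1=p2]}, {[p3]}, {[p1=p2], [p3]}} (4 elements).


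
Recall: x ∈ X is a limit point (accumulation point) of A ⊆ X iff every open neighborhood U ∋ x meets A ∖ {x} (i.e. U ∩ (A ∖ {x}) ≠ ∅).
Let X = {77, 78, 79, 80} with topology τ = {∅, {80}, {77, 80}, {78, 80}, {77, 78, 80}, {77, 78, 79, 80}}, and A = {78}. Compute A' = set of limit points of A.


A' = {79}

For each x ∈ X, list the open sets U ∈ τ with x ∈ U, then check whether U ∩ (A ∖ {x}) ≠ ∅ for every such U.
  x = 77: open {77, 80} ∋ x has {77, 80} ∩ (A ∖ {77}) = ∅, so x is NOT a limit point.
  x = 78: open {78, 80} ∋ x has {78, 80} ∩ (A ∖ {78}) = ∅, so x is NOT a limit point.
  x = 79: opens ∋ x are {77, 78, 79, 80}; each meets A ∖ {79}, so x IS a limit point.
  x = 80: open {80} ∋ x has {80} ∩ (A ∖ {80}) = ∅, so x is NOT a limit point.
Collecting: A' = {79}.


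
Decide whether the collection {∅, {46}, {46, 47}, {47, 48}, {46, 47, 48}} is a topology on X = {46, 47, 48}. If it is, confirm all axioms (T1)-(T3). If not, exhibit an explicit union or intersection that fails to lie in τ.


τ is NOT a topology on X.

Axiom (T1): ∅ ∈ τ? Yes; X ∈ τ? Yes.
Axiom (T2/T3): check pairwise unions and intersections of members of τ.
Counterexample for (T3): {46, 47} ∩ {47, 48} = {47} ∉ τ. Therefore τ is NOT a topology.


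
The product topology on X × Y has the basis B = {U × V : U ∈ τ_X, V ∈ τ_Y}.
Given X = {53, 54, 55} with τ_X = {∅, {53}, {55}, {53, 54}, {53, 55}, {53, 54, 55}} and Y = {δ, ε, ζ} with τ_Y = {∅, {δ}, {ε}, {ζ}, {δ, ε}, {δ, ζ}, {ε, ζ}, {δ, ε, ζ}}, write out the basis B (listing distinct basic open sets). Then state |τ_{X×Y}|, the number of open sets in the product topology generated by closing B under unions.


Basis B = {∅ × ∅, {53} × {δ}, {53} × {ε}, {53} × {ζ}, {55} × {δ}, {55} × {ε}, {55} × {ζ}, {53} × {δ, ε}, {53} × {δ, ζ}, {53, 54} × {δ}, {53, 55} × {δ}, {53} × {ε, ζ}, {53, 54} × {ε}, {53, 55} × {ε}, {53, 54} × {ζ}, {53, 55} × {ζ}, {55} × {δ, ε}, {55} × {δ, ζ}, {55} × {ε, ζ}, {53} × {δ, ε, ζ}, {53, 54, 55} × {δ}, {53, 54, 55} × {ε}, {53, 54, 55} × {ζ}, {55} × {δ, ε, ζ}, {53, 54} × {δ, ε}, {53, 55} × {δ, ε}, {53, 54} × {δ, ζ}, {53, 55} × {δ, ζ}, {53, 54} × {ε, ζ}, {53, 55} × {ε, ζ}, {53, 54} × {δ, ε, ζ}, {53, 55} × {δ, ε, ζ}, {53, 54, 55} × {δ, ε}, {53, 54, 55} × {δ, ζ}, {53, 54, 55} × {ε, ζ}, {53, 54, 55} × {δ, ε, ζ}}; |τ_{X×Y}| = 216.

Enumerate products U × V with U ∈ τ_X, V ∈ τ_Y (deduplicated):
  ∅ × ∅ = {} (∅)
  {53} × {δ} = {(53,δ)}
  {53} × {ε} = {(53,ε)}
  {53} × {ζ} = {(53,ζ)}
  {55} × {δ} = {(55,δ)}
  {55} × {ε} = {(55,ε)}
  {55} × {ζ} = {(55,ζ)}
  {53} × {δ, ε} = {(53,δ), (53,ε)}
  {53} × {δ, ζ} = {(53,δ), (53,ζ)}
  {53, 54} × {δ} = {(53,δ), (54,δ)}
  {53, 55} × {δ} = {(53,δ), (55,δ)}
  {53} × {ε, ζ} = {(53,ε), (53,ζ)}
  {53, 54} × {ε} = {(53,ε), (54,ε)}
  {53, 55} × {ε} = {(53,ε), (55,ε)}
  {53, 54} × {ζ} = {(53,ζ), (54,ζ)}
  {53, 55} × {ζ} = {(53,ζ), (55,ζ)}
  {55} × {δ, ε} = {(55,δ), (55,ε)}
  {55} × {δ, ζ} = {(55,δ), (55,ζ)}
  {55} × {ε, ζ} = {(55,ε), (55,ζ)}
  {53} × {δ, ε, ζ} = {(53,δ), (53,ε), (53,ζ)}
  {53, 54, 55} × {δ} = {(53,δ), (54,δ), (55,δ)}
  {53, 54, 55} × {ε} = {(53,ε), (54,ε), (55,ε)}
  {53, 54, 55} × {ζ} = {(53,ζ), (54,ζ), (55,ζ)}
  {55} × {δ, ε, ζ} = {(55,δ), (55,ε), (55,ζ)}
  {53, 54} × {δ, ε} = {(53,δ), (53,ε), (54,δ), (54,ε)}
  {53, 55} × {δ, ε} = {(53,δ), (53,ε), (55,δ), (55,ε)}
  {53, 54} × {δ, ζ} = {(53,δ), (53,ζ), (54,δ), (54,ζ)}
  {53, 55} × {δ, ζ} = {(53,δ), (53,ζ), (55,δ), (55,ζ)}
  {53, 54} × {ε, ζ} = {(53,ε), (53,ζ), (54,ε), (54,ζ)}
  {53, 55} × {ε, ζ} = {(53,ε), (53,ζ), (55,ε), (55,ζ)}
  {53, 54} × {δ, ε, ζ} = {(53,δ), (53,ε), (53,ζ), (54,δ), (54,ε), (54,ζ)}
  {53, 55} × {δ, ε, ζ} = {(53,δ), (53,ε), (53,ζ), (55,δ), (55,ε), (55,ζ)}
  {53, 54, 55} × {δ, ε} = {(53,δ), (53,ε), (54,δ), (54,ε), (55,δ), (55,ε)}
  {53, 54, 55} × {δ, ζ} = {(53,δ), (53,ζ), (54,δ), (54,ζ), (55,δ), (55,ζ)}
  {53, 54, 55} × {ε, ζ} = {(53,ε), (53,ζ), (54,ε), (54,ζ), (55,ε), (55,ζ)}
  {53, 54, 55} × {δ, ε, ζ} = {(53,δ), (53,ε), (53,ζ), (54,δ), (54,ε), (54,ζ), (55,δ), (55,ε), (55,ζ)}
These 36 distinct sets form the basis B.
Close under arbitrary unions to get τ_{X×Y}; counting gives |τ_{X×Y}| = 216.


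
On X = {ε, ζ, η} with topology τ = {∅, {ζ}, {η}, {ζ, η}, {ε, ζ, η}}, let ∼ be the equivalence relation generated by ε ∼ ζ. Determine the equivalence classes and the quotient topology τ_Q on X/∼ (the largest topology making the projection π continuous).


X/∼ = {[ε=ζ], [η]}; |τ_Q| = 3.

Equivalence classes: [ε=ζ], [η].
Quotient map π: X → X/∼ sends ε ↦ [ε=ζ], ζ ↦ [ε=ζ], η ↦ [η].
For each subset V ⊆ X/∼, compute π^{-1}(V) ⊆ X and check whether π^{-1}(V) ∈ τ. V is open in τ_Q iff π^{-1}(V) ∈ τ.
  V = {}: π^{-1}(V) = ∅ ∈ τ ✓.
  V = {[ε=ζ]}: π^{-1}(V) = {ε, ζ} ∉ τ ✗.
  V = {[η]}: π^{-1}(V) = {η} ∈ τ ✓.
  V = {[ε=ζ], [η]}: π^{-1}(V) = {ε, ζ, η} ∈ τ ✓.
Open sets in the quotient: τ_Q = {{}, {[η]}, {[ε=ζ], [η]}} (3 elements).


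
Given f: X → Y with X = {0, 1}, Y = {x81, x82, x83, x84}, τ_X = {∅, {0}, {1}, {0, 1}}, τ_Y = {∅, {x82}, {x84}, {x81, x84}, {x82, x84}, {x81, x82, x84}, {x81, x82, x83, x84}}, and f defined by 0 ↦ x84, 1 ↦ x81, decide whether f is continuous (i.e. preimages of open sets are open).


f IS continuous.

Compute f^{-1}(U) for each U ∈ τ_Y:
  U = ∅: f^{-1}(U) = ∅ ∈ τ_X ✓.
  U = {x82}: f^{-1}(U) = ∅ ∈ τ_X ✓.
  U = {x84}: f^{-1}(U) = {0} ∈ τ_X ✓.
  U = {x81, x84}: f^{-1}(U) = {0, 1} ∈ τ_X ✓.
  U = {x82, x84}: f^{-1}(U) = {0} ∈ τ_X ✓.
  U = {x81, x82, x84}: f^{-1}(U) = {0, 1} ∈ τ_X ✓.
  U = {x81, x82, x83, x84}: f^{-1}(U) = {0, 1} ∈ τ_X ✓.
Every preimage lies in τ_X, so f IS continuous.


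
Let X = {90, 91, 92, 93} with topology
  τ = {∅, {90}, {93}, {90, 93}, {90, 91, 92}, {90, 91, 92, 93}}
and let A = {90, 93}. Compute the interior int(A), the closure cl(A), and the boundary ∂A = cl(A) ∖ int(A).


int(A) = {90, 93}, cl(A) = {90, 91, 92, 93}, ∂A = {91, 92}.

Closed sets in (X, τ) are complements of opens:
  closed(X, τ) = {∅, {93}, {91, 92}, {90, 91, 92}, {91, 92, 93}, {90, 91, 92, 93}}.
int(A) = ⋃ {U ∈ τ : U ⊆ A}. Opens contained in A: ∅, {90}, {93}, {90, 93}.
Taking the union of these: int(A) = {90, 93}.
cl(A) = ⋂ {C closed : A ⊆ C}. Closed sets containing A: {90, 91, 92, 93}.
Intersecting these: cl(A) = {90, 91, 92, 93}.
∂A = cl(A) ∖ int(A) = {90, 91, 92, 93} ∖ {90, 93} = {91, 92}.


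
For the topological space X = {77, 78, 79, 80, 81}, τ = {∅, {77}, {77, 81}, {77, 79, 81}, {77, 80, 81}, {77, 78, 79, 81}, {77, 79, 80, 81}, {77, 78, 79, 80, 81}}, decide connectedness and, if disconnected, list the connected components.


(X, τ) is connected.

Find clopen sets (U ∈ τ with X ∖ U ∈ τ):
  U = ∅, X ∖ U = {77, 78, 79, 80, 81} — both open, so U is clopen.
  U = {77, 78, 79, 80, 81}, X ∖ U = ∅ — both open, so U is clopen.
Only trivial clopens (∅ and X) exist, so (X, τ) is connected.
Compute connected components by grouping points that agree on all clopens:
  component: {77, 78, 79, 80, 81}


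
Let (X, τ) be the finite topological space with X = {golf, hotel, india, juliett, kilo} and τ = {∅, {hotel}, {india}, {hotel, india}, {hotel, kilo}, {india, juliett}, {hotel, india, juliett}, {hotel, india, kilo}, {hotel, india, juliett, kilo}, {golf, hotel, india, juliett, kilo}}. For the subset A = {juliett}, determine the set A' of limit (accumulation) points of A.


A' = {golf}

For each x ∈ X, list the open sets U ∈ τ with x ∈ U, then check whether U ∩ (A ∖ {x}) ≠ ∅ for every such U.
  x = golf: opens ∋ x are {golf, hotel, india, juliett, kilo}; each meets A ∖ {golf}, so x IS a limit point.
  x = hotel: open {hotel} ∋ x has {hotel} ∩ (A ∖ {hotel}) = ∅, so x is NOT a limit point.
  x = india: open {india} ∋ x has {india} ∩ (A ∖ {india}) = ∅, so x is NOT a limit point.
  x = juliett: open {india, juliett} ∋ x has {india, juliett} ∩ (A ∖ {juliett}) = ∅, so x is NOT a limit point.
  x = kilo: open {hotel, kilo} ∋ x has {hotel, kilo} ∩ (A ∖ {kilo}) = ∅, so x is NOT a limit point.
Collecting: A' = {golf}.


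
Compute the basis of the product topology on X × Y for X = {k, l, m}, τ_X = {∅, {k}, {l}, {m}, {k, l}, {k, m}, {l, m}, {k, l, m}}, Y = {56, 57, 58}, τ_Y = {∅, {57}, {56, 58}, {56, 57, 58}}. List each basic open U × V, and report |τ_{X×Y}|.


Basis B = {∅ × ∅, {k} × {57}, {l} × {57}, {m} × {57}, {k} × {56, 58}, {k, l} × {57}, {k, m} × {57}, {l} × {56, 58}, {l, m} × {57}, {m} × {56, 58}, {k} × {56, 57, 58}, {k, l, m} × {57}, {l} × {56, 57, 58}, {m} × {56, 57, 58}, {k, l} × {56, 58}, {k, m} × {56, 58}, {l, m} × {56, 58}, {k, l} × {56, 57, 58}, {k, m} × {56, 57, 58}, {k, l, m} × {56, 58}, {l, m} × {56, 57, 58}, {k, l, m} × {56, 57, 58}}; |τ_{X×Y}| = 64.

Enumerate products U × V with U ∈ τ_X, V ∈ τ_Y (deduplicated):
  ∅ × ∅ = {} (∅)
  {k} × {57} = {(k,57)}
  {l} × {57} = {(l,57)}
  {m} × {57} = {(m,57)}
  {k} × {56, 58} = {(k,56), (k,58)}
  {k, l} × {57} = {(k,57), (l,57)}
  {k, m} × {57} = {(k,57), (m,57)}
  {l} × {56, 58} = {(l,56), (l,58)}
  {l, m} × {57} = {(l,57), (m,57)}
  {m} × {56, 58} = {(m,56), (m,58)}
  {k} × {56, 57, 58} = {(k,56), (k,57), (k,58)}
  {k, l, m} × {57} = {(k,57), (l,57), (m,57)}
  {l} × {56, 57, 58} = {(l,56), (l,57), (l,58)}
  {m} × {56, 57, 58} = {(m,56), (m,57), (m,58)}
  {k, l} × {56, 58} = {(k,56), (k,58), (l,56), (l,58)}
  {k, m} × {56, 58} = {(k,56), (k,58), (m,56), (m,58)}
  {l, m} × {56, 58} = {(l,56), (l,58), (m,56), (m,58)}
  {k, l} × {56, 57, 58} = {(k,56), (k,57), (k,58), (l,56), (l,57), (l,58)}
  {k, m} × {56, 57, 58} = {(k,56), (k,57), (k,58), (m,56), (m,57), (m,58)}
  {k, l, m} × {56, 58} = {(k,56), (k,58), (l,56), (l,58), (m,56), (m,58)}
  {l, m} × {56, 57, 58} = {(l,56), (l,57), (l,58), (m,56), (m,57), (m,58)}
  {k, l, m} × {56, 57, 58} = {(k,56), (k,57), (k,58), (l,56), (l,57), (l,58), (m,56), (m,57), (m,58)}
These 22 distinct sets form the basis B.
Close under arbitrary unions to get τ_{X×Y}; counting gives |τ_{X×Y}| = 64.


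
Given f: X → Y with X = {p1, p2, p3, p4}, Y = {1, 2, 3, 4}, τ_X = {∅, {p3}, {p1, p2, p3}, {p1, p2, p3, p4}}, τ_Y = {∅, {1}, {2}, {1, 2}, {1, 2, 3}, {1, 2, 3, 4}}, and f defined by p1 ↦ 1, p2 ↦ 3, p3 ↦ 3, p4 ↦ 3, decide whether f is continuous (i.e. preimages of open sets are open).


f is NOT continuous.

Compute f^{-1}(U) for each U ∈ τ_Y:
  U = ∅: f^{-1}(U) = ∅ ∈ τ_X ✓.
  U = {1}: f^{-1}(U) = {p1} ∉ τ_X ✗.
  U = {2}: f^{-1}(U) = ∅ ∈ τ_X ✓.
  U = {1, 2}: f^{-1}(U) = {p1} ∉ τ_X ✗.
  U = {1, 2, 3}: f^{-1}(U) = {p1, p2, p3, p4} ∈ τ_X ✓.
  U = {1, 2, 3, 4}: f^{-1}(U) = {p1, p2, p3, p4} ∈ τ_X ✓.
Found U = {1} with f^{-1}(U) = {p1} not in τ_X. Therefore f is NOT continuous.


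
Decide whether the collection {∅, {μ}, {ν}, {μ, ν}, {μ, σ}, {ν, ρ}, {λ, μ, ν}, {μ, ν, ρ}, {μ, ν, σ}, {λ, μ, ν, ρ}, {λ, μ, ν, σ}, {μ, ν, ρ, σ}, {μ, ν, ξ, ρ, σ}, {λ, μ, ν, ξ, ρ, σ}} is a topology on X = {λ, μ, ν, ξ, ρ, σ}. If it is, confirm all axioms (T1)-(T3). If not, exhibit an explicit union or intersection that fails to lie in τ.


τ is NOT a topology on X.

Axiom (T1): ∅ ∈ τ? Yes; X ∈ τ? Yes.
Axiom (T2/T3): check pairwise unions and intersections of members of τ.
Counterexample for (T2): {μ, σ} ∪ {λ, μ, ν, ρ} = {λ, μ, ν, ρ, σ} ∉ τ. Therefore τ is NOT a topology.


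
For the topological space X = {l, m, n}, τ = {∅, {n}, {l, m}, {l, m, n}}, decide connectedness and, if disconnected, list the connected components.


(X, τ) is disconnected; components = [{n}, {l, m}].

Find clopen sets (U ∈ τ with X ∖ U ∈ τ):
  U = ∅, X ∖ U = {l, m, n} — both open, so U is clopen.
  U = {n}, X ∖ U = {l, m} — both open, so U is clopen.
  U = {l, m}, X ∖ U = {n} — both open, so U is clopen.
  U = {l, m, n}, X ∖ U = ∅ — both open, so U is clopen.
Nontrivial clopen(s) exist: e.g. {l, m}. So (X, τ) is disconnected.
Compute connected components by grouping points that agree on all clopens:
  component: {n}
  component: {l, m}


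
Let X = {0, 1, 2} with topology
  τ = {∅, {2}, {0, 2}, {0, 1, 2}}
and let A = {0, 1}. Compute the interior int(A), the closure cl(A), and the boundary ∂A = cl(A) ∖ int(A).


int(A) = ∅, cl(A) = {0, 1}, ∂A = {0, 1}.

Closed sets in (X, τ) are complements of opens:
  closed(X, τ) = {∅, {1}, {0, 1}, {0, 1, 2}}.
int(A) = ⋃ {U ∈ τ : U ⊆ A}. Opens contained in A: ∅.
Taking the union of these: int(A) = ∅.
cl(A) = ⋂ {C closed : A ⊆ C}. Closed sets containing A: {0, 1}, {0, 1, 2}.
Intersecting these: cl(A) = {0, 1}.
∂A = cl(A) ∖ int(A) = {0, 1} ∖ ∅ = {0, 1}.


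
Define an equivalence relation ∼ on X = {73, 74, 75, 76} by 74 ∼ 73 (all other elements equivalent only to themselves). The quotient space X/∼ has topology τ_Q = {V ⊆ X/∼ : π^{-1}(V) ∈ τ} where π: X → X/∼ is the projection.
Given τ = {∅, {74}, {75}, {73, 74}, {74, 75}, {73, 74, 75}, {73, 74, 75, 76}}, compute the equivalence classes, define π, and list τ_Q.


X/∼ = {[73=74], [75], [76]}; |τ_Q| = 5.

Equivalence classes: [73=74], [75], [76].
Quotient map π: X → X/∼ sends 73 ↦ [73=74], 74 ↦ [73=74], 75 ↦ [75], 76 ↦ [76].
For each subset V ⊆ X/∼, compute π^{-1}(V) ⊆ X and check whether π^{-1}(V) ∈ τ. V is open in τ_Q iff π^{-1}(V) ∈ τ.
  V = {}: π^{-1}(V) = ∅ ∈ τ ✓.
  V = {[73=74]}: π^{-1}(V) = {73, 74} ∈ τ ✓.
  V = {[75]}: π^{-1}(V) = {75} ∈ τ ✓.
  V = {[73=74], [75]}: π^{-1}(V) = {73, 74, 75} ∈ τ ✓.
  V = {[76]}: π^{-1}(V) = {76} ∉ τ ✗.
  V = {[73=74], [76]}: π^{-1}(V) = {73, 74, 76} ∉ τ ✗.
  V = {[75], [76]}: π^{-1}(V) = {75, 76} ∉ τ ✗.
  V = {[73=74], [75], [76]}: π^{-1}(V) = {73, 74, 75, 76} ∈ τ ✓.
Open sets in the quotient: τ_Q = {{}, {[73=74]}, {[75]}, {[73=74], [75]}, {[73=74], [75], [76]}} (5 elements).


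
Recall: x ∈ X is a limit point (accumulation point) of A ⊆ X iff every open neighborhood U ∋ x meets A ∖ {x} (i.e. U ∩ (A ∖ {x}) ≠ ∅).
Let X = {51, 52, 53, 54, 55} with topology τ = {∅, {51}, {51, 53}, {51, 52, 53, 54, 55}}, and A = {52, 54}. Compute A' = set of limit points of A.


A' = {52, 54, 55}

For each x ∈ X, list the open sets U ∈ τ with x ∈ U, then check whether U ∩ (A ∖ {x}) ≠ ∅ for every such U.
  x = 51: open {51} ∋ x has {51} ∩ (A ∖ {51}) = ∅, so x is NOT a limit point.
  x = 52: opens ∋ x are {51, 52, 53, 54, 55}; each meets A ∖ {52}, so x IS a limit point.
  x = 53: open {51, 53} ∋ x has {51, 53} ∩ (A ∖ {53}) = ∅, so x is NOT a limit point.
  x = 54: opens ∋ x are {51, 52, 53, 54, 55}; each meets A ∖ {54}, so x IS a limit point.
  x = 55: opens ∋ x are {51, 52, 53, 54, 55}; each meets A ∖ {55}, so x IS a limit point.
Collecting: A' = {52, 54, 55}.


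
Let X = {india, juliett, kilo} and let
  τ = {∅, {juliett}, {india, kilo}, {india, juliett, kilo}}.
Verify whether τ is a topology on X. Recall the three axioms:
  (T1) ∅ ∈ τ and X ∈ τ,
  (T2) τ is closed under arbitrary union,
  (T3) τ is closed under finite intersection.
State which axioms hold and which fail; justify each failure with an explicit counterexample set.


τ IS a topology on X.

Axiom (T1): ∅ ∈ τ? Yes; X ∈ τ? Yes.
Axiom (T2/T3): check pairwise unions and intersections of members of τ.
All pairwise intersections and unions checked — each lies in τ. Therefore τ satisfies (T1), (T2), (T3): it IS a topology on X.


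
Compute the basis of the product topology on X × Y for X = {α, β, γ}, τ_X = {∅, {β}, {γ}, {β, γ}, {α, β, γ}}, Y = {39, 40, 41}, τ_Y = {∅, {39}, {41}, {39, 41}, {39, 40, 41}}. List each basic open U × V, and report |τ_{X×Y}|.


Basis B = {∅ × ∅, {β} × {39}, {β} × {41}, {γ} × {39}, {γ} × {41}, {β} × {39, 41}, {β, γ} × {39}, {β, γ} × {41}, {γ} × {39, 41}, {α, β, γ} × {39}, {α, β, γ} × {41}, {β} × {39, 40, 41}, {γ} × {39, 40, 41}, {β, γ} × {39, 41}, {α, β, γ} × {39, 41}, {β, γ} × {39, 40, 41}, {α, β, γ} × {39, 40, 41}}; |τ_{X×Y}| = 48.

Enumerate products U × V with U ∈ τ_X, V ∈ τ_Y (deduplicated):
  ∅ × ∅ = {} (∅)
  {β} × {39} = {(β,39)}
  {β} × {41} = {(β,41)}
  {γ} × {39} = {(γ,39)}
  {γ} × {41} = {(γ,41)}
  {β} × {39, 41} = {(β,39), (β,41)}
  {β, γ} × {39} = {(β,39), (γ,39)}
  {β, γ} × {41} = {(β,41), (γ,41)}
  {γ} × {39, 41} = {(γ,39), (γ,41)}
  {α, β, γ} × {39} = {(α,39), (β,39), (γ,39)}
  {α, β, γ} × {41} = {(α,41), (β,41), (γ,41)}
  {β} × {39, 40, 41} = {(β,39), (β,40), (β,41)}
  {γ} × {39, 40, 41} = {(γ,39), (γ,40), (γ,41)}
  {β, γ} × {39, 41} = {(β,39), (β,41), (γ,39), (γ,41)}
  {α, β, γ} × {39, 41} = {(α,39), (α,41), (β,39), (β,41), (γ,39), (γ,41)}
  {β, γ} × {39, 40, 41} = {(β,39), (β,40), (β,41), (γ,39), (γ,40), (γ,41)}
  {α, β, γ} × {39, 40, 41} = {(α,39), (α,40), (α,41), (β,39), (β,40), (β,41), (γ,39), (γ,40), (γ,41)}
These 17 distinct sets form the basis B.
Close under arbitrary unions to get τ_{X×Y}; counting gives |τ_{X×Y}| = 48.


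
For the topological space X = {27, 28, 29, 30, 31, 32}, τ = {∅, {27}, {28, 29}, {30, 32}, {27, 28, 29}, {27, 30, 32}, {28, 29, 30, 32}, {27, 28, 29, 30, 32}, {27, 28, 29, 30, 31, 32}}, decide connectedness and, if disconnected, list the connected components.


(X, τ) is connected.

Find clopen sets (U ∈ τ with X ∖ U ∈ τ):
  U = ∅, X ∖ U = {27, 28, 29, 30, 31, 32} — both open, so U is clopen.
  U = {27, 28, 29, 30, 31, 32}, X ∖ U = ∅ — both open, so U is clopen.
Only trivial clopens (∅ and X) exist, so (X, τ) is connected.
Compute connected components by grouping points that agree on all clopens:
  component: {27, 28, 29, 30, 31, 32}


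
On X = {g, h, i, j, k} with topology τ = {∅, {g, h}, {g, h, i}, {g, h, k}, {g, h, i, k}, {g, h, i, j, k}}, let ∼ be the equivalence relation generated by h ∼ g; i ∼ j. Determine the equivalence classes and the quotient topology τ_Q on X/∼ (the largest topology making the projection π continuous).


X/∼ = {[g=h], [i=j], [k]}; |τ_Q| = 4.

Equivalence classes: [g=h], [i=j], [k].
Quotient map π: X → X/∼ sends g ↦ [g=h], h ↦ [g=h], i ↦ [i=j], j ↦ [i=j], k ↦ [k].
For each subset V ⊆ X/∼, compute π^{-1}(V) ⊆ X and check whether π^{-1}(V) ∈ τ. V is open in τ_Q iff π^{-1}(V) ∈ τ.
  V = {}: π^{-1}(V) = ∅ ∈ τ ✓.
  V = {[g=h]}: π^{-1}(V) = {g, h} ∈ τ ✓.
  V = {[i=j]}: π^{-1}(V) = {i, j} ∉ τ ✗.
  V = {[g=h], [i=j]}: π^{-1}(V) = {g, h, i, j} ∉ τ ✗.
  V = {[k]}: π^{-1}(V) = {k} ∉ τ ✗.
  V = {[g=h], [k]}: π^{-1}(V) = {g, h, k} ∈ τ ✓.
  V = {[i=j], [k]}: π^{-1}(V) = {i, j, k} ∉ τ ✗.
  V = {[g=h], [i=j], [k]}: π^{-1}(V) = {g, h, i, j, k} ∈ τ ✓.
Open sets in the quotient: τ_Q = {{}, {[g=h]}, {[g=h], [k]}, {[g=h], [i=j], [k]}} (4 elements).


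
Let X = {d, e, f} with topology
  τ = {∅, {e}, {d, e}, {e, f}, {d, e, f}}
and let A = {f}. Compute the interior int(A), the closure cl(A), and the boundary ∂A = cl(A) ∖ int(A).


int(A) = ∅, cl(A) = {f}, ∂A = {f}.

Closed sets in (X, τ) are complements of opens:
  closed(X, τ) = {∅, {d}, {f}, {d, f}, {d, e, f}}.
int(A) = ⋃ {U ∈ τ : U ⊆ A}. Opens contained in A: ∅.
Taking the union of these: int(A) = ∅.
cl(A) = ⋂ {C closed : A ⊆ C}. Closed sets containing A: {f}, {d, f}, {d, e, f}.
Intersecting these: cl(A) = {f}.
∂A = cl(A) ∖ int(A) = {f} ∖ ∅ = {f}.


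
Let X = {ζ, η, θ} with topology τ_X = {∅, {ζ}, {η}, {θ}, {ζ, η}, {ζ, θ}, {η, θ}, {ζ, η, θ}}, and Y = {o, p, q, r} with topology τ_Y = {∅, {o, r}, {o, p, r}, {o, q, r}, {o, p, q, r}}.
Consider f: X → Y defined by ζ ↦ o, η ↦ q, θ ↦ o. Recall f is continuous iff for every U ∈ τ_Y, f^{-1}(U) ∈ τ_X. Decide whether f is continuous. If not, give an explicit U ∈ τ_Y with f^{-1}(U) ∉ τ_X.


f IS continuous.

Compute f^{-1}(U) for each U ∈ τ_Y:
  U = ∅: f^{-1}(U) = ∅ ∈ τ_X ✓.
  U = {o, r}: f^{-1}(U) = {ζ, θ} ∈ τ_X ✓.
  U = {o, p, r}: f^{-1}(U) = {ζ, θ} ∈ τ_X ✓.
  U = {o, q, r}: f^{-1}(U) = {ζ, η, θ} ∈ τ_X ✓.
  U = {o, p, q, r}: f^{-1}(U) = {ζ, η, θ} ∈ τ_X ✓.
Every preimage lies in τ_X, so f IS continuous.


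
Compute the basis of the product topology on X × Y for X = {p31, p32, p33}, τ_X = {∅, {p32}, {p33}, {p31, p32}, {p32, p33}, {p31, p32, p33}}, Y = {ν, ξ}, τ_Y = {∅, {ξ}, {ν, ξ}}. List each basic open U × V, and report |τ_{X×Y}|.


Basis B = {∅ × ∅, {p32} × {ξ}, {p33} × {ξ}, {p31, p32} × {ξ}, {p32} × {ν, ξ}, {p32, p33} × {ξ}, {p33} × {ν, ξ}, {p31, p32, p33} × {ξ}, {p31, p32} × {ν, ξ}, {p32, p33} × {ν, ξ}, {p31, p32, p33} × {ν, ξ}}; |τ_{X×Y}| = 18.

Enumerate products U × V with U ∈ τ_X, V ∈ τ_Y (deduplicated):
  ∅ × ∅ = {} (∅)
  {p32} × {ξ} = {(p32,ξ)}
  {p33} × {ξ} = {(p33,ξ)}
  {p31, p32} × {ξ} = {(p31,ξ), (p32,ξ)}
  {p32} × {ν, ξ} = {(p32,ν), (p32,ξ)}
  {p32, p33} × {ξ} = {(p32,ξ), (p33,ξ)}
  {p33} × {ν, ξ} = {(p33,ν), (p33,ξ)}
  {p31, p32, p33} × {ξ} = {(p31,ξ), (p32,ξ), (p33,ξ)}
  {p31, p32} × {ν, ξ} = {(p31,ν), (p31,ξ), (p32,ν), (p32,ξ)}
  {p32, p33} × {ν, ξ} = {(p32,ν), (p32,ξ), (p33,ν), (p33,ξ)}
  {p31, p32, p33} × {ν, ξ} = {(p31,ν), (p31,ξ), (p32,ν), (p32,ξ), (p33,ν), (p33,ξ)}
These 11 distinct sets form the basis B.
Close under arbitrary unions to get τ_{X×Y}; counting gives |τ_{X×Y}| = 18.


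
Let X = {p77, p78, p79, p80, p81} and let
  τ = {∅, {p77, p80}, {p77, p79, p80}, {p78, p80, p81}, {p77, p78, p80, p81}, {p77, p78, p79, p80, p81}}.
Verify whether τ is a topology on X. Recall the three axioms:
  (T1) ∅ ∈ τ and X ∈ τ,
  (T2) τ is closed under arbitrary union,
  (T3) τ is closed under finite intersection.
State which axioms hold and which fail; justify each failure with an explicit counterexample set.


τ is NOT a topology on X.

Axiom (T1): ∅ ∈ τ? Yes; X ∈ τ? Yes.
Axiom (T2/T3): check pairwise unions and intersections of members of τ.
Counterexample for (T3): {p77, p80} ∩ {p78, p80, p81} = {p80} ∉ τ. Therefore τ is NOT a topology.


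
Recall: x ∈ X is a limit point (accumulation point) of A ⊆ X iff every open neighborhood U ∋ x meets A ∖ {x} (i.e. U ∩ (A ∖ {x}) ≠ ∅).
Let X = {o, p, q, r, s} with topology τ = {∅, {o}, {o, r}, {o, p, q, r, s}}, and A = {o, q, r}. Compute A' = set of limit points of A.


A' = {p, q, r, s}

For each x ∈ X, list the open sets U ∈ τ with x ∈ U, then check whether U ∩ (A ∖ {x}) ≠ ∅ for every such U.
  x = o: open {o} ∋ x has {o} ∩ (A ∖ {o}) = ∅, so x is NOT a limit point.
  x = p: opens ∋ x are {o, p, q, r, s}; each meets A ∖ {p}, so x IS a limit point.
  x = q: opens ∋ x are {o, p, q, r, s}; each meets A ∖ {q}, so x IS a limit point.
  x = r: opens ∋ x are {o, r}, {o, p, q, r, s}; each meets A ∖ {r}, so x IS a limit point.
  x = s: opens ∋ x are {o, p, q, r, s}; each meets A ∖ {s}, so x IS a limit point.
Collecting: A' = {p, q, r, s}.


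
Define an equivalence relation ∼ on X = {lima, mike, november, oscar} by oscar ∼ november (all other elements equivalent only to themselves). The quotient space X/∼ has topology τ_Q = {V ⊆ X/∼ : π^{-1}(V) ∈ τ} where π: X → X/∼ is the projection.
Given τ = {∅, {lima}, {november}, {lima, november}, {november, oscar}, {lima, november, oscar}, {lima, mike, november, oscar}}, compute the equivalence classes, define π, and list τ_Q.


X/∼ = {[lima], [mike], [november=oscar]}; |τ_Q| = 5.

Equivalence classes: [lima], [mike], [november=oscar].
Quotient map π: X → X/∼ sends lima ↦ [lima], mike ↦ [mike], november ↦ [november=oscar], oscar ↦ [november=oscar].
For each subset V ⊆ X/∼, compute π^{-1}(V) ⊆ X and check whether π^{-1}(V) ∈ τ. V is open in τ_Q iff π^{-1}(V) ∈ τ.
  V = {}: π^{-1}(V) = ∅ ∈ τ ✓.
  V = {[lima]}: π^{-1}(V) = {lima} ∈ τ ✓.
  V = {[mike]}: π^{-1}(V) = {mike} ∉ τ ✗.
  V = {[lima], [mike]}: π^{-1}(V) = {lima, mike} ∉ τ ✗.
  V = {[november=oscar]}: π^{-1}(V) = {november, oscar} ∈ τ ✓.
  V = {[lima], [november=oscar]}: π^{-1}(V) = {lima, november, oscar} ∈ τ ✓.
  V = {[mike], [november=oscar]}: π^{-1}(V) = {mike, november, oscar} ∉ τ ✗.
  V = {[lima], [mike], [november=oscar]}: π^{-1}(V) = {lima, mike, november, oscar} ∈ τ ✓.
Open sets in the quotient: τ_Q = {{}, {[lima]}, {[november=oscar]}, {[lima], [november=oscar]}, {[lima], [mike], [november=oscar]}} (5 elements).


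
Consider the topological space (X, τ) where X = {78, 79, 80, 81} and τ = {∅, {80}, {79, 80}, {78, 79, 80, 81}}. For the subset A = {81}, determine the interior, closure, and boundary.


int(A) = ∅, cl(A) = {78, 81}, ∂A = {78, 81}.

Closed sets in (X, τ) are complements of opens:
  closed(X, τ) = {∅, {78, 81}, {78, 79, 81}, {78, 79, 80, 81}}.
int(A) = ⋃ {U ∈ τ : U ⊆ A}. Opens contained in A: ∅.
Taking the union of these: int(A) = ∅.
cl(A) = ⋂ {C closed : A ⊆ C}. Closed sets containing A: {78, 81}, {78, 79, 81}, {78, 79, 80, 81}.
Intersecting these: cl(A) = {78, 81}.
∂A = cl(A) ∖ int(A) = {78, 81} ∖ ∅ = {78, 81}.


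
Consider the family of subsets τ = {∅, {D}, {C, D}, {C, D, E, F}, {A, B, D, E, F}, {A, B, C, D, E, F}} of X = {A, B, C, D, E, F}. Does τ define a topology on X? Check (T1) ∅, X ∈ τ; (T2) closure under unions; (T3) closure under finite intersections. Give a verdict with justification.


τ is NOT a topology on X.

Axiom (T1): ∅ ∈ τ? Yes; X ∈ τ? Yes.
Axiom (T2/T3): check pairwise unions and intersections of members of τ.
Counterexample for (T3): {C, D, E, F} ∩ {A, B, D, E, F} = {D, E, F} ∉ τ. Therefore τ is NOT a topology.


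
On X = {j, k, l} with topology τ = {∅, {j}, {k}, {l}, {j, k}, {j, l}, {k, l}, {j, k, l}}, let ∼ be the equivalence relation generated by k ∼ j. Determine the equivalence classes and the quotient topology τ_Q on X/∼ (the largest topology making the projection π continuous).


X/∼ = {[j=k], [l]}; |τ_Q| = 4.

Equivalence classes: [j=k], [l].
Quotient map π: X → X/∼ sends j ↦ [j=k], k ↦ [j=k], l ↦ [l].
For each subset V ⊆ X/∼, compute π^{-1}(V) ⊆ X and check whether π^{-1}(V) ∈ τ. V is open in τ_Q iff π^{-1}(V) ∈ τ.
  V = {}: π^{-1}(V) = ∅ ∈ τ ✓.
  V = {[j=k]}: π^{-1}(V) = {j, k} ∈ τ ✓.
  V = {[l]}: π^{-1}(V) = {l} ∈ τ ✓.
  V = {[j=k], [l]}: π^{-1}(V) = {j, k, l} ∈ τ ✓.
Open sets in the quotient: τ_Q = {{}, {[j=k]}, {[l]}, {[j=k], [l]}} (4 elements).


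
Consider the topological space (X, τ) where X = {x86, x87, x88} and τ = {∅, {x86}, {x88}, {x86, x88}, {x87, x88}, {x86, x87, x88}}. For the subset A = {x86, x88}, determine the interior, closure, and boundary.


int(A) = {x86, x88}, cl(A) = {x86, x87, x88}, ∂A = {x87}.

Closed sets in (X, τ) are complements of opens:
  closed(X, τ) = {∅, {x86}, {x87}, {x86, x87}, {x87, x88}, {x86, x87, x88}}.
int(A) = ⋃ {U ∈ τ : U ⊆ A}. Opens contained in A: ∅, {x86}, {x88}, {x86, x88}.
Taking the union of these: int(A) = {x86, x88}.
cl(A) = ⋂ {C closed : A ⊆ C}. Closed sets containing A: {x86, x87, x88}.
Intersecting these: cl(A) = {x86, x87, x88}.
∂A = cl(A) ∖ int(A) = {x86, x87, x88} ∖ {x86, x88} = {x87}.


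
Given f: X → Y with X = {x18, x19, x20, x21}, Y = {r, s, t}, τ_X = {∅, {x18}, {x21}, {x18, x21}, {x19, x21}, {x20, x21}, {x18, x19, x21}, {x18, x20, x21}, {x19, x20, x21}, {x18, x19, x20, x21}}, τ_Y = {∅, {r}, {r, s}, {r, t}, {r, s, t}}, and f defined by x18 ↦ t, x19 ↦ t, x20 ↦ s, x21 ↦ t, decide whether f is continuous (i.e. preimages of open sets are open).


f is NOT continuous.

Compute f^{-1}(U) for each U ∈ τ_Y:
  U = ∅: f^{-1}(U) = ∅ ∈ τ_X ✓.
  U = {r}: f^{-1}(U) = ∅ ∈ τ_X ✓.
  U = {r, s}: f^{-1}(U) = {x20} ∉ τ_X ✗.
  U = {r, t}: f^{-1}(U) = {x18, x19, x21} ∈ τ_X ✓.
  U = {r, s, t}: f^{-1}(U) = {x18, x19, x20, x21} ∈ τ_X ✓.
Found U = {r, s} with f^{-1}(U) = {x20} not in τ_X. Therefore f is NOT continuous.


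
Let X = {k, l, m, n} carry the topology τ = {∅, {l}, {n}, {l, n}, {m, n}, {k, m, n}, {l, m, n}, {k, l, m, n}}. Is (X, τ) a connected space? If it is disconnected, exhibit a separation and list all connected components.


(X, τ) is disconnected; components = [{l}, {k, m, n}].

Find clopen sets (U ∈ τ with X ∖ U ∈ τ):
  U = ∅, X ∖ U = {k, l, m, n} — both open, so U is clopen.
  U = {l}, X ∖ U = {k, m, n} — both open, so U is clopen.
  U = {k, m, n}, X ∖ U = {l} — both open, so U is clopen.
  U = {k, l, m, n}, X ∖ U = ∅ — both open, so U is clopen.
Nontrivial clopen(s) exist: e.g. {k, m, n}. So (X, τ) is disconnected.
Compute connected components by grouping points that agree on all clopens:
  component: {l}
  component: {k, m, n}


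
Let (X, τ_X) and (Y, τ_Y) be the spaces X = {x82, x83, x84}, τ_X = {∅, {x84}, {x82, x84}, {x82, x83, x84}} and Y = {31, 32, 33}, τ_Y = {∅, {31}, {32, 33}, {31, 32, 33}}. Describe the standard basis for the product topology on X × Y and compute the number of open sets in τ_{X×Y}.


Basis B = {∅ × ∅, {x84} × {31}, {x82, x84} × {31}, {x84} × {32, 33}, {x82, x83, x84} × {31}, {x84} × {31, 32, 33}, {x82, x84} × {32, 33}, {x82, x84} × {31, 32, 33}, {x82, x83, x84} × {32, 33}, {x82, x83, x84} × {31, 32, 33}}; |τ_{X×Y}| = 16.

Enumerate products U × V with U ∈ τ_X, V ∈ τ_Y (deduplicated):
  ∅ × ∅ = {} (∅)
  {x84} × {31} = {(x84,31)}
  {x82, x84} × {31} = {(x82,31), (x84,31)}
  {x84} × {32, 33} = {(x84,32), (x84,33)}
  {x82, x83, x84} × {31} = {(x82,31), (x83,31), (x84,31)}
  {x84} × {31, 32, 33} = {(x84,31), (x84,32), (x84,33)}
  {x82, x84} × {32, 33} = {(x82,32), (x82,33), (x84,32), (x84,33)}
  {x82, x84} × {31, 32, 33} = {(x82,31), (x82,32), (x82,33), (x84,31), (x84,32), (x84,33)}
  {x82, x83, x84} × {32, 33} = {(x82,32), (x82,33), (x83,32), (x83,33), (x84,32), (x84,33)}
  {x82, x83, x84} × {31, 32, 33} = {(x82,31), (x82,32), (x82,33), (x83,31), (x83,32), (x83,33), (x84,31), (x84,32), (x84,33)}
These 10 distinct sets form the basis B.
Close under arbitrary unions to get τ_{X×Y}; counting gives |τ_{X×Y}| = 16.


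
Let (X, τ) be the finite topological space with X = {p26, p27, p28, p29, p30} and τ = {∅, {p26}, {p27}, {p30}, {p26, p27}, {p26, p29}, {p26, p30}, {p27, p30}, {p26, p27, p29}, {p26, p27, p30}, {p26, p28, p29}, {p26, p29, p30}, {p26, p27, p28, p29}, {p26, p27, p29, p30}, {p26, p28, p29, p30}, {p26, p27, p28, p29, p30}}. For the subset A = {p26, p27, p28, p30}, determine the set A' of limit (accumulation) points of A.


A' = {p28, p29}

For each x ∈ X, list the open sets U ∈ τ with x ∈ U, then check whether U ∩ (A ∖ {x}) ≠ ∅ for every such U.
  x = p26: open {p26} ∋ x has {p26} ∩ (A ∖ {p26}) = ∅, so x is NOT a limit point.
  x = p27: open {p27} ∋ x has {p27} ∩ (A ∖ {p27}) = ∅, so x is NOT a limit point.
  x = p28: opens ∋ x are {p26, p28, p29}, {p26, p27, p28, p29}, {p26, p28, p29, p30}, {p26, p27, p28, p29, p30}; each meets A ∖ {p28}, so x IS a limit point.
  x = p29: opens ∋ x are {p26, p29}, {p26, p27, p29}, {p26, p28, p29}, {p26, p29, p30}, {p26, p27, p28, p29}, {p26, p27, p29, p30}, {p26, p28, p29, p30}, {p26, p27, p28, p29, p30}; each meets A ∖ {p29}, so x IS a limit point.
  x = p30: open {p30} ∋ x has {p30} ∩ (A ∖ {p30}) = ∅, so x is NOT a limit point.
Collecting: A' = {p28, p29}.


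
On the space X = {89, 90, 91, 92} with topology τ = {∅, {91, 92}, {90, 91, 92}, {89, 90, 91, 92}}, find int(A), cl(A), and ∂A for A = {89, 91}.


int(A) = ∅, cl(A) = {89, 90, 91, 92}, ∂A = {89, 90, 91, 92}.

Closed sets in (X, τ) are complements of opens:
  closed(X, τ) = {∅, {89}, {89, 90}, {89, 90, 91, 92}}.
int(A) = ⋃ {U ∈ τ : U ⊆ A}. Opens contained in A: ∅.
Taking the union of these: int(A) = ∅.
cl(A) = ⋂ {C closed : A ⊆ C}. Closed sets containing A: {89, 90, 91, 92}.
Intersecting these: cl(A) = {89, 90, 91, 92}.
∂A = cl(A) ∖ int(A) = {89, 90, 91, 92} ∖ ∅ = {89, 90, 91, 92}.
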